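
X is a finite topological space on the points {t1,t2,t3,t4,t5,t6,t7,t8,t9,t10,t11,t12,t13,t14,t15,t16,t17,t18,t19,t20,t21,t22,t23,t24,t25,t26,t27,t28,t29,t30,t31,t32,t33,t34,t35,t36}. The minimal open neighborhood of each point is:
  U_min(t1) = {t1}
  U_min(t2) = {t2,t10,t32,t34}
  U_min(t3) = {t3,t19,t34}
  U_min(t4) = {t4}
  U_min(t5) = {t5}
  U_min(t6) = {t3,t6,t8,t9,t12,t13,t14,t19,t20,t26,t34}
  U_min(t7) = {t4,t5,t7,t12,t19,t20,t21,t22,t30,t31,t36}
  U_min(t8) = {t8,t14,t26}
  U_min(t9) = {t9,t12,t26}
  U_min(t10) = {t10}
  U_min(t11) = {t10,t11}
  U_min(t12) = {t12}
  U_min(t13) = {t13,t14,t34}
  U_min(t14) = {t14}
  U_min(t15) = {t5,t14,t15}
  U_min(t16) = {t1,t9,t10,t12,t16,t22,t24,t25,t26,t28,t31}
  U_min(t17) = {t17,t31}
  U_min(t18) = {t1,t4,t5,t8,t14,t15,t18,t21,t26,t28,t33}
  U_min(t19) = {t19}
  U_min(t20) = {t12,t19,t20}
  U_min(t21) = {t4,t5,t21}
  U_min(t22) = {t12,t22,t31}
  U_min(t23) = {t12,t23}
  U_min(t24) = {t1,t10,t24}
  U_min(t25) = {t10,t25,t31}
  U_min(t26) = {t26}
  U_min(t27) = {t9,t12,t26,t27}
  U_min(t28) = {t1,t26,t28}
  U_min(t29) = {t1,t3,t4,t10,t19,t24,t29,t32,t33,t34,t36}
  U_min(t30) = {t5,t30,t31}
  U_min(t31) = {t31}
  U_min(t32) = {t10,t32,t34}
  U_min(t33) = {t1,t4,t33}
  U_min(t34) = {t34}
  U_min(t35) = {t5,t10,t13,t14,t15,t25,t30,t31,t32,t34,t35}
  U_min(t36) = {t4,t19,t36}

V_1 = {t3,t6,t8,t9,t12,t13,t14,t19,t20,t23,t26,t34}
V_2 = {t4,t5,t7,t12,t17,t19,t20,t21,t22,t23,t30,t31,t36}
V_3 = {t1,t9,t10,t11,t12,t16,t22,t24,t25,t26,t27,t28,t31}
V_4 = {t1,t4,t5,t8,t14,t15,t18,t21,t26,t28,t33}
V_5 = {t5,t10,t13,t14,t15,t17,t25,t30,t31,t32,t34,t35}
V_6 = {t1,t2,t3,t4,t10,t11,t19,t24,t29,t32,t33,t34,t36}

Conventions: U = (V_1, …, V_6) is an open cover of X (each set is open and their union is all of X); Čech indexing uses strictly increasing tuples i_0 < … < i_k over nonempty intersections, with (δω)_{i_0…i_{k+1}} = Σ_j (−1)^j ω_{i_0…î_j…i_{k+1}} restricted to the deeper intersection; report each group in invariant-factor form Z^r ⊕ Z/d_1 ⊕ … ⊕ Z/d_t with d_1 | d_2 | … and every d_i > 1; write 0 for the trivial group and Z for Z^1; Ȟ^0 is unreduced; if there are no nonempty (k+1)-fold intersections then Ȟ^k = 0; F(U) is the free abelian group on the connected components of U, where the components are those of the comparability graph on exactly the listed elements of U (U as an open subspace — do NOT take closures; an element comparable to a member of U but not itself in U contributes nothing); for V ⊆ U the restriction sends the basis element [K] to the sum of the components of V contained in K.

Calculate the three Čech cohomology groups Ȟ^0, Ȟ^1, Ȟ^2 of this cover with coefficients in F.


nerve of the cover:
  V12={t12,t19,t20,t23} V13={t9,t12,t26} V14={t8,t14,t26} V15={t13,t14,t34} V16={t3,t19,t34} V23={t12,t22,t31} V24={t4,t5,t21} V25={t5,t17,t30,t31} V26={t4,t19,t36} V34={t1,t26,t28} V35={t10,t25,t31} V36={t1,t10,t11,t24} V45={t5,t14,t15} V46={t1,t4,t33} V56={t10,t32,t34}
  V123={t12} V126={t19} V134={t26} V145={t14} V156={t34} V235={t31} V245={t5} V246={t4} V346={t1} V356={t10}
components per intersection:
  V1: {t3,t6,t8,t9,t12,t13,t14,t19,t20,t23,t26,t34}
  V2: {t4,t5,t7,t12,t17,t19,t20,t21,t22,t23,t30,t31,t36}
  V3: {t1,t9,t10,t11,t12,t16,t22,t24,t25,t26,t27,t28,t31}
  V4: {t1,t4,t5,t8,t14,t15,t18,t21,t26,t28,t33}
  V5: {t5,t10,t13,t14,t15,t17,t25,t30,t31,t32,t34,t35}
  V6: {t1,t2,t3,t4,t10,t11,t19,t24,t29,t32,t33,t34,t36}
  V12: {t12,t19,t20,t23}
  V13: {t9,t12,t26}
  V14: {t8,t14,t26}
  V15: {t13,t14,t34}
  V16: {t3,t19,t34}
  V23: {t12,t22,t31}
  V24: {t4,t5,t21}
  V25: {t5,t17,t30,t31}
  V26: {t4,t19,t36}
  V34: {t1,t26,t28}
  V35: {t10,t25,t31}
  V36: {t1,t10,t11,t24}
  V45: {t5,t14,t15}
  V46: {t1,t4,t33}
  V56: {t10,t32,t34}
  V123: {t12}
  V126: {t19}
  V134: {t26}
  V145: {t14}
  V156: {t34}
  V235: {t31}
  V245: {t5}
  V246: {t4}
  V346: {t1}
  V356: {t10}
C dims 6,15,10; δ0: rk 5, SNF 1^5; δ1: rk 10, SNF 1^9·2
Ȟ^0 = (6 − 5) − 0 = 1, so Ȟ^0 ≅ Z
Ȟ^1 = (15 − 10) − 5 = 0, so Ȟ^1 ≅ 0
Ȟ^2 = (10 − 0) − 10 = 0 plus torsion [2], so Ȟ^2 ≅ Z/2

Ȟ^0 ≅ Z,  Ȟ^1 ≅ 0,  Ȟ^2 ≅ Z/2


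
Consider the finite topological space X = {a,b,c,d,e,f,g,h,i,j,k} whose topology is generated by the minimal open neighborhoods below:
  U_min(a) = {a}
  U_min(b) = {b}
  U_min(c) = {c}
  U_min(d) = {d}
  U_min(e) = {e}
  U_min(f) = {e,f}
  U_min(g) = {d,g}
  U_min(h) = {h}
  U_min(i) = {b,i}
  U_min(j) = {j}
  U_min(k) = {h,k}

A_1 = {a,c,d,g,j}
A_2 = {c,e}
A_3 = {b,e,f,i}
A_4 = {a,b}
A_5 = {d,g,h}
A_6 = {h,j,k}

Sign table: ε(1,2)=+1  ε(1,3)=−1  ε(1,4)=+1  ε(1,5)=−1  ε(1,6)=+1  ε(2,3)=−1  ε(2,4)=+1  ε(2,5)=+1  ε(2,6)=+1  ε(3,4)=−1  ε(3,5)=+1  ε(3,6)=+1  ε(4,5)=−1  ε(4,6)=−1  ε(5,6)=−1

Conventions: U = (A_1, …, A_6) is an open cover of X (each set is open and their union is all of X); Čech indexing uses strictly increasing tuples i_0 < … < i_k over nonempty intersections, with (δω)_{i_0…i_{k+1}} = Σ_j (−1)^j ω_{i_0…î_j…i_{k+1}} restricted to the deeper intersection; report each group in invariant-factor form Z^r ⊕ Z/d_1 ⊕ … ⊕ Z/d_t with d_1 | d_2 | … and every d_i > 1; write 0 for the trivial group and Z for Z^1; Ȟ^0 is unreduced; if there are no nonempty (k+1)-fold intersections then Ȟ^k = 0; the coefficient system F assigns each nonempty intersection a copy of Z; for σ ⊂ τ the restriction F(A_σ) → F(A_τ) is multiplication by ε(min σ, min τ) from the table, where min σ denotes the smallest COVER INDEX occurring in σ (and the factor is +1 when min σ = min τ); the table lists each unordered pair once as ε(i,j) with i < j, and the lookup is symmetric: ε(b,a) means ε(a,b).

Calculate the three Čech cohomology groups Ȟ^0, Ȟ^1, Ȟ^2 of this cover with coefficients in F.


Ȟ^0(U;F) ≅ Z,  Ȟ^1(U;F) ≅ Z^2,  Ȟ^2(U;F) ≅ 0

nerve of the cover:
  A12={c} A14={a} A15={d,g} A16={j} A23={e} A34={b} A56={h}
C dims 6,7; δ0: rk 5, SNF 1^5
Ȟ^0 = (6 − 5) − 0 = 1, so Ȟ^0 ≅ Z
Ȟ^1 = (7 − 0) − 5 = 2, so Ȟ^1 ≅ Z^2
Ȟ^2 = (0 − 0) − 0 = 0, so Ȟ^2 ≅ 0


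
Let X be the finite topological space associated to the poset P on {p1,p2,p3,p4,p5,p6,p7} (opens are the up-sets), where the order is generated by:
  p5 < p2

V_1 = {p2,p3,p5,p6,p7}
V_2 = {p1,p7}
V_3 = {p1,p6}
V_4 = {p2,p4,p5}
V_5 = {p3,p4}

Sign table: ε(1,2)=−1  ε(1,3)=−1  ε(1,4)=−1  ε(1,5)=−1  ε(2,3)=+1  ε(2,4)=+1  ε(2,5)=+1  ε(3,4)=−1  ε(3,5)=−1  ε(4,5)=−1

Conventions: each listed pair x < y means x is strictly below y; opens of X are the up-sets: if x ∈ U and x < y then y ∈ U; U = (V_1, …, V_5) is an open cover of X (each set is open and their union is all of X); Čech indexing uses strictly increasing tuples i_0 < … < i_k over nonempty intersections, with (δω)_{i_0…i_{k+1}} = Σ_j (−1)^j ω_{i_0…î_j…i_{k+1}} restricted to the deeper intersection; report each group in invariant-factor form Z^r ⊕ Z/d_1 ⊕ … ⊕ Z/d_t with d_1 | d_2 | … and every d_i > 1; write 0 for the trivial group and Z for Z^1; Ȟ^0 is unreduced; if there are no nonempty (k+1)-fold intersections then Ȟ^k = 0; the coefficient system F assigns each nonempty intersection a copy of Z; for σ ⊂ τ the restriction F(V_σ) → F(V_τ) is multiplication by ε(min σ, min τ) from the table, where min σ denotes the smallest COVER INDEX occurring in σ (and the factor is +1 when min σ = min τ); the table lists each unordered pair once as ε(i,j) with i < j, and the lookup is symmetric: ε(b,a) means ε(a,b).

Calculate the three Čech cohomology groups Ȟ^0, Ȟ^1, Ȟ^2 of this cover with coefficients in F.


Ȟ^0 = 0; Ȟ^1 = Z ⊕ Z/2; Ȟ^2 = 0

intersection data:
  V12={p7} V13={p6} V14={p2,p5} V15={p3} V23={p1} V45={p4}
C dims 5,6; δ0: rk 5, SNF 1^4·2
Ȟ^0 = (5 − 5) − 0 = 0, so Ȟ^0 ≅ 0
Ȟ^1 = (6 − 0) − 5 = 1 plus torsion [2], so Ȟ^1 ≅ Z ⊕ Z/2
Ȟ^2 = (0 − 0) − 0 = 0, so Ȟ^2 ≅ 0


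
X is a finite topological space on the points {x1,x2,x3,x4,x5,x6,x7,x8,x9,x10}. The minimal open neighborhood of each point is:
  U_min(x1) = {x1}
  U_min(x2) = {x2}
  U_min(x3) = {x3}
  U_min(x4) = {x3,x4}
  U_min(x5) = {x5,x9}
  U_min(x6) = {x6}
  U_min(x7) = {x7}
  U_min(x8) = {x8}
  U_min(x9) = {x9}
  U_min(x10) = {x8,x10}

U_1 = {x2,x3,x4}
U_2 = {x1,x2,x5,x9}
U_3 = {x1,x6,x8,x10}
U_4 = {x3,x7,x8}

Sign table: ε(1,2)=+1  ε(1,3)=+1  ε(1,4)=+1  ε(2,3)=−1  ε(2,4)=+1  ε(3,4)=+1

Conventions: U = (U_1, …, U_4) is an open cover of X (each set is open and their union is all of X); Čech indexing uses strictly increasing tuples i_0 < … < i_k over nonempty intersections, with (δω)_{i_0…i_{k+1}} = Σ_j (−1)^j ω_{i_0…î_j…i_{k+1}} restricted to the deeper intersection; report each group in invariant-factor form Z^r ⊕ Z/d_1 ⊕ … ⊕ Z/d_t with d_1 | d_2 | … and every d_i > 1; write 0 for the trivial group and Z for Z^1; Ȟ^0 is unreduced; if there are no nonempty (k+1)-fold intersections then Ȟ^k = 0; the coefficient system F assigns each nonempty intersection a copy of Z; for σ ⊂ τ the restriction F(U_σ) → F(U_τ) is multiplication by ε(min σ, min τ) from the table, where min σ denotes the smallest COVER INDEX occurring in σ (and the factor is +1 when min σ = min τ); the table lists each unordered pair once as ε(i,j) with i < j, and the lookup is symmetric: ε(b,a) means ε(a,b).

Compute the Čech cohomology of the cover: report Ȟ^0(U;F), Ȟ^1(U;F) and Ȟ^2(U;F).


nerve of the cover:
  U12={x2} U14={x3} U23={x1} U34={x8}
C dims 4,4; δ0: rk 4, SNF 1^3·2
Ȟ^0 = (4 − 4) − 0 = 0, so Ȟ^0 ≅ 0
Ȟ^1 = (4 − 0) − 4 = 0 plus torsion [2], so Ȟ^1 ≅ Z/2
Ȟ^2 = (0 − 0) − 0 = 0, so Ȟ^2 ≅ 0

Ȟ^0 ≅ 0,  Ȟ^1 ≅ Z/2,  Ȟ^2 ≅ 0


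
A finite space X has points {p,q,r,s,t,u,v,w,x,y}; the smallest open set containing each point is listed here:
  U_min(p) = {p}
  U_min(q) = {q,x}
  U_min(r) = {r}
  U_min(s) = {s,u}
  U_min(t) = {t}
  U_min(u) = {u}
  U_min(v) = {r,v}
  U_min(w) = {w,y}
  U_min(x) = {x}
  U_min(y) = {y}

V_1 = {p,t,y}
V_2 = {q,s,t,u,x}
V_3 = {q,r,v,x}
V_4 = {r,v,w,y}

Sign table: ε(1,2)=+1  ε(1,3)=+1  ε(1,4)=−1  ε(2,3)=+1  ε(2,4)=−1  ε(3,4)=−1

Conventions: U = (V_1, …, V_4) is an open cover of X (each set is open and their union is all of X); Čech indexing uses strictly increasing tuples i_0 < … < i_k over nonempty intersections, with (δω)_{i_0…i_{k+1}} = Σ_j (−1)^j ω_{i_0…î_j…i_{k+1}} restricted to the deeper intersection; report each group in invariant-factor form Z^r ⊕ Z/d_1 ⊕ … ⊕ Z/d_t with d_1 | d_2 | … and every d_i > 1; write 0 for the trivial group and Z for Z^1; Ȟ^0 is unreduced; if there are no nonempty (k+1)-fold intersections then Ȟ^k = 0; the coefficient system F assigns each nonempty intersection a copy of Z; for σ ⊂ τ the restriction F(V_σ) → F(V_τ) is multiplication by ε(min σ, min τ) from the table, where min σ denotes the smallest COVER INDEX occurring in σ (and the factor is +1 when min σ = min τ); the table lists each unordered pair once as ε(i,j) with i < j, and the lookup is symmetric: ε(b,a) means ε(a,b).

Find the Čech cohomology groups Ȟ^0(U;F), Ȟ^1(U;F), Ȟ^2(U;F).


nonempty overlaps:
  V12={t} V14={y} V23={q,x} V34={r,v}
C dims 4,4; δ0: rk 3, SNF 1^3
degree 0: 4−3−0 = 1 → Ȟ^0 ≅ Z
degree 1: 4−0−3 = 1 → Ȟ^1 ≅ Z
degree 2: 0−0−0 = 0 → Ȟ^2 ≅ 0

Ȟ^0 ≅ Z; Ȟ^1 ≅ Z; Ȟ^2 ≅ 0


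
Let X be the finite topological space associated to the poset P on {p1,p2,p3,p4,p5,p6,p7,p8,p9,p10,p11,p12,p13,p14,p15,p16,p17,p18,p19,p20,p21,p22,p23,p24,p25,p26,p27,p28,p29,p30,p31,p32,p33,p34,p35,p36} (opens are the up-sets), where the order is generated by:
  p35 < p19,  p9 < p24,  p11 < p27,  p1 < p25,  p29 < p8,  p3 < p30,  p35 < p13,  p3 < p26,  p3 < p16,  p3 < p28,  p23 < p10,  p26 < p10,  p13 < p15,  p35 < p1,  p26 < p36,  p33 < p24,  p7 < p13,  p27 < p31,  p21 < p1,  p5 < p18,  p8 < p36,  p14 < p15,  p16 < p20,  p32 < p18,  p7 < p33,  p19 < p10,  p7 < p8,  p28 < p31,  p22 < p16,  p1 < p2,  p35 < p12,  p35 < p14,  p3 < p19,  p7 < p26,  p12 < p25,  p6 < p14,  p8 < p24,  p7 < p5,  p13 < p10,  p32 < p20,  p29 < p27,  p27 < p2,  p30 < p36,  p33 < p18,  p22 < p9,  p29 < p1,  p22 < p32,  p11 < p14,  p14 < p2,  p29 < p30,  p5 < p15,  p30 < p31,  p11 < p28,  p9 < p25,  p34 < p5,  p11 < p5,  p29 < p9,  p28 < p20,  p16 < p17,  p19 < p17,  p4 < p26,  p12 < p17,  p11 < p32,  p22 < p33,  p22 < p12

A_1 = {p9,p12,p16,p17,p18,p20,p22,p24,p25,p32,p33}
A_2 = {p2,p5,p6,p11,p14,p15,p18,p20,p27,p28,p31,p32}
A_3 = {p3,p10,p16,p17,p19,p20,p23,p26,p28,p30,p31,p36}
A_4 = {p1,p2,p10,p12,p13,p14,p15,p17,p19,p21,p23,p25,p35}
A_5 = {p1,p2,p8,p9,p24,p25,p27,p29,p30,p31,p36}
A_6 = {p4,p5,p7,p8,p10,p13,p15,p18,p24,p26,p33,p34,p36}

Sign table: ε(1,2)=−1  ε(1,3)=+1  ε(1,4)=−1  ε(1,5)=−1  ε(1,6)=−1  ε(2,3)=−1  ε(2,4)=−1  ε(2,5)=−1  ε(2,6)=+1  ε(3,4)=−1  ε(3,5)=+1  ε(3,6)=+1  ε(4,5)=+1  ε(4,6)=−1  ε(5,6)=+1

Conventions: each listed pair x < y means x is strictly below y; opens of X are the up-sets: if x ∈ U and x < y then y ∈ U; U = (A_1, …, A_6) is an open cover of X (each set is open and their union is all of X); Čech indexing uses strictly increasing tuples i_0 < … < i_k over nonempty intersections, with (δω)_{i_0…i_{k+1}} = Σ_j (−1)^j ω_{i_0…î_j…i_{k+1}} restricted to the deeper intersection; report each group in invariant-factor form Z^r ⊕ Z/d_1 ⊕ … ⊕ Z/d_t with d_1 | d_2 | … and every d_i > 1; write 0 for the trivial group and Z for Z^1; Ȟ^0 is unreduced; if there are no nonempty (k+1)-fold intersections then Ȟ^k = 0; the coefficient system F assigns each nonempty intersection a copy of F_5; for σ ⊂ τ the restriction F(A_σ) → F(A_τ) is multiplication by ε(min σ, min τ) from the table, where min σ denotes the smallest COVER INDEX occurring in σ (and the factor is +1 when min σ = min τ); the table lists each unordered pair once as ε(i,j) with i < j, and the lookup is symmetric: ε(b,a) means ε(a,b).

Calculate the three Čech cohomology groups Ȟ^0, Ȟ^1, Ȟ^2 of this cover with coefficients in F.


Ȟ^0 ≅ 0; Ȟ^1 ≅ 0; Ȟ^2 ≅ Z/5

nerve of the cover:
  A12={p18,p20,p32} A13={p16,p17,p20} A14={p12,p17,p25} A15={p9,p24,p25} A16={p18,p24,p33} A23={p20,p28,p31} A24={p2,p14,p15} A25={p2,p27,p31} A26={p5,p15,p18} A34={p10,p17,p19,p23} A35={p30,p31,p36} A36={p10,p26,p36} A45={p1,p2,p25} A46={p10,p13,p15} A56={p8,p24,p36}
  A123={p20} A126={p18} A134={p17} A145={p25} A156={p24} A235={p31} A245={p2} A246={p15} A346={p10} A356={p36}
C dims 6,15,10; δ0: rk_F5 6; δ1: rk_F5 9
Ȟ^0 = (6 − 6) − 0 = 0, so Ȟ^0 ≅ 0
Ȟ^1 = (15 − 9) − 6 = 0, so Ȟ^1 ≅ 0
Ȟ^2 = (10 − 0) − 9 = 1, so Ȟ^2 ≅ Z/5


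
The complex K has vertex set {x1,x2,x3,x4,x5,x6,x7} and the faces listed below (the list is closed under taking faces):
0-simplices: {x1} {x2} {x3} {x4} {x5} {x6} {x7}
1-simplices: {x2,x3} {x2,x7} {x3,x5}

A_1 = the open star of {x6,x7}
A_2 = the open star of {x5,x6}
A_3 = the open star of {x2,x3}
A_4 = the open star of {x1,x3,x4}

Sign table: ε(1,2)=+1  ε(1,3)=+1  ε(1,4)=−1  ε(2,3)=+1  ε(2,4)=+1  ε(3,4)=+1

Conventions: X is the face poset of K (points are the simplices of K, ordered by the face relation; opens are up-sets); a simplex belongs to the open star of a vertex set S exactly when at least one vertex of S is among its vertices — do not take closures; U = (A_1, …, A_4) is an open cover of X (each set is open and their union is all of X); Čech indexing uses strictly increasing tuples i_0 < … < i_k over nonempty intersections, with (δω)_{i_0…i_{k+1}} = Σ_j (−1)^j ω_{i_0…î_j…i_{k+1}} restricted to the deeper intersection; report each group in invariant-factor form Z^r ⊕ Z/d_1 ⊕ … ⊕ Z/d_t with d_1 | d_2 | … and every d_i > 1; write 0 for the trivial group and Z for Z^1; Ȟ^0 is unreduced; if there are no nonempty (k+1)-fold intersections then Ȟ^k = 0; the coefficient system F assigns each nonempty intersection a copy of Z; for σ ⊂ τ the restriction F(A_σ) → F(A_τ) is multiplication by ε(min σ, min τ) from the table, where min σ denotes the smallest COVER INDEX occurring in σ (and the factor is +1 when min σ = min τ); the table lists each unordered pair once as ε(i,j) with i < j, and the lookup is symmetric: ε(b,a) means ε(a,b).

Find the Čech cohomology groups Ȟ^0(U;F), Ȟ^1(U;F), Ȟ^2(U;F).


cover nerve:
  A1={{x6},{x7},{x2,x7}} A2={{x5},{x6},{x3,x5}} A3={{x2},{x3},{x2,x3},{x2,x7},{x3,x5}} A4={{x1},{x3},{x4},{x2,x3},{x3,x5}}
  A12={{x6}} A13={{x2,x7}} A23={{x3,x5}} A24={{x3,x5}} A34={{x3},{x2,x3},{x3,x5}}
  A234={{x3,x5}}
C dims 4,5,1; δ0: rk 3, SNF 1^3; δ1: rk 1, SNF 1^1
Ȟ^0: (4−3)−0=1 ⇒ Z
Ȟ^1: (5−1)−3=1 ⇒ Z
Ȟ^2: (1−0)−1=0 ⇒ 0

Ȟ^0(U;F) ≅ Z, Ȟ^1(U;F) ≅ Z, Ȟ^2(U;F) ≅ 0


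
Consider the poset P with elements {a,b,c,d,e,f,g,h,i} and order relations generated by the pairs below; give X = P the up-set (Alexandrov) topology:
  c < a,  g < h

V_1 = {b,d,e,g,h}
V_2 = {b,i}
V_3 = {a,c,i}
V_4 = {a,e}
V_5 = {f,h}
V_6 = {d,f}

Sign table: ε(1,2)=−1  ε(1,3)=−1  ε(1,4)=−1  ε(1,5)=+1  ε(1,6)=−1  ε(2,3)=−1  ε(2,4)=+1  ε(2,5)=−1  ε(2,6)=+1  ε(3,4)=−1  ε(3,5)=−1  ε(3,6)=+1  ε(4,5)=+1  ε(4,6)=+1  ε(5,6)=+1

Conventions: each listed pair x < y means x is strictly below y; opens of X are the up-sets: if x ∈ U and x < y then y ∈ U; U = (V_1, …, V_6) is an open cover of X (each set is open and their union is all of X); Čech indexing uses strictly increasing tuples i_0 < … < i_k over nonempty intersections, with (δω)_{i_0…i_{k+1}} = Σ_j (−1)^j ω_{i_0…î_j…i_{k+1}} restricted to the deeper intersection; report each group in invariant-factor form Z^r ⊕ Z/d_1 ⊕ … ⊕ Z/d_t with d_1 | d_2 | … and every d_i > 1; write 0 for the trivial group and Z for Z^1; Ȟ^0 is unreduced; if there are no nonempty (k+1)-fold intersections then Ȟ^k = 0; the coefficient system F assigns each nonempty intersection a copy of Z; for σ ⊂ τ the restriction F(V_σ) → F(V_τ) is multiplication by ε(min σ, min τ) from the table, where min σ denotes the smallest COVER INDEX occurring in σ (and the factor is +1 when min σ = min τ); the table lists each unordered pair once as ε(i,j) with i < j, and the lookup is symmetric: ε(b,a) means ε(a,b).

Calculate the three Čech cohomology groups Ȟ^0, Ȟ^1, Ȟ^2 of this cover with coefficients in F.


Ȟ^0(U;F) ≅ 0,  Ȟ^1(U;F) ≅ Z ⊕ Z/2,  Ȟ^2(U;F) ≅ 0

cover nerve:
  V12={b} V14={e} V15={h} V16={d} V23={i} V34={a} V56={f}
C dims 6,7; δ0: rk 6, SNF 1^5·2
Ȟ^0: (6−6)−0=0 ⇒ 0
Ȟ^1: (7−0)−6=1 plus torsion [2] ⇒ Z ⊕ Z/2
Ȟ^2: (0−0)−0=0 ⇒ 0


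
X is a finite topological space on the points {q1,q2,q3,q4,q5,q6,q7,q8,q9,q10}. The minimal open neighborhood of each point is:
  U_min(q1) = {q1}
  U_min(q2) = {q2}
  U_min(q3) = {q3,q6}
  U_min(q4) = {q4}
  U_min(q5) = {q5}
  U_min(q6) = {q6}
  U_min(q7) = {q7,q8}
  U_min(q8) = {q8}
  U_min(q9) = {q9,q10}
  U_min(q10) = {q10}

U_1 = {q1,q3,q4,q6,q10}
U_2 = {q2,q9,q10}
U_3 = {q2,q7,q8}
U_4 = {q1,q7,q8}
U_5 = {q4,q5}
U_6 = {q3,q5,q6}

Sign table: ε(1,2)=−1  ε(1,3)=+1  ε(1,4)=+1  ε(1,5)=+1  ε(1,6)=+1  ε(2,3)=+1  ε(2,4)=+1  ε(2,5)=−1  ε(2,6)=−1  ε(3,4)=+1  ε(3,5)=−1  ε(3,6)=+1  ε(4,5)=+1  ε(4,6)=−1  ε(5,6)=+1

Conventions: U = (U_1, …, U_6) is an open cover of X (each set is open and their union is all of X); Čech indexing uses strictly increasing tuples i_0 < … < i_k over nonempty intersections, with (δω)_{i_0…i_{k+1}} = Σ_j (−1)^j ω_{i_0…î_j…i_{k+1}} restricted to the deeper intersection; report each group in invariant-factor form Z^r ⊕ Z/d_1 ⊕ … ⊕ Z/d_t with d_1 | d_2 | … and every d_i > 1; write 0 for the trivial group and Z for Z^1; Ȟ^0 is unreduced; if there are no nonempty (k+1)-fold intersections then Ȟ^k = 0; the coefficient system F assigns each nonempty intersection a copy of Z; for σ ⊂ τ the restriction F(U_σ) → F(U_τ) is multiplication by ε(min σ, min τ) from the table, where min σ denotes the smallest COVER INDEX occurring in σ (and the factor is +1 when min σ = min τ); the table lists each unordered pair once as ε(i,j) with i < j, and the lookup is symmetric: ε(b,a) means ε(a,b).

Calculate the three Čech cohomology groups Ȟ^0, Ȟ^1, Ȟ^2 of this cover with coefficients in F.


nonempty intersections:
  U12={q10} U14={q1} U15={q4} U16={q3,q6} U23={q2} U34={q7,q8} U56={q5}
C dims 6,7; δ0: rk 6, SNF 1^5·2
Ȟ^0: (6−6)−0=0 ⇒ 0
Ȟ^1: (7−0)−6=1 plus torsion [2] ⇒ Z ⊕ Z/2
Ȟ^2: (0−0)−0=0 ⇒ 0

Ȟ^0 ≅ 0; Ȟ^1 ≅ Z ⊕ Z/2; Ȟ^2 ≅ 0


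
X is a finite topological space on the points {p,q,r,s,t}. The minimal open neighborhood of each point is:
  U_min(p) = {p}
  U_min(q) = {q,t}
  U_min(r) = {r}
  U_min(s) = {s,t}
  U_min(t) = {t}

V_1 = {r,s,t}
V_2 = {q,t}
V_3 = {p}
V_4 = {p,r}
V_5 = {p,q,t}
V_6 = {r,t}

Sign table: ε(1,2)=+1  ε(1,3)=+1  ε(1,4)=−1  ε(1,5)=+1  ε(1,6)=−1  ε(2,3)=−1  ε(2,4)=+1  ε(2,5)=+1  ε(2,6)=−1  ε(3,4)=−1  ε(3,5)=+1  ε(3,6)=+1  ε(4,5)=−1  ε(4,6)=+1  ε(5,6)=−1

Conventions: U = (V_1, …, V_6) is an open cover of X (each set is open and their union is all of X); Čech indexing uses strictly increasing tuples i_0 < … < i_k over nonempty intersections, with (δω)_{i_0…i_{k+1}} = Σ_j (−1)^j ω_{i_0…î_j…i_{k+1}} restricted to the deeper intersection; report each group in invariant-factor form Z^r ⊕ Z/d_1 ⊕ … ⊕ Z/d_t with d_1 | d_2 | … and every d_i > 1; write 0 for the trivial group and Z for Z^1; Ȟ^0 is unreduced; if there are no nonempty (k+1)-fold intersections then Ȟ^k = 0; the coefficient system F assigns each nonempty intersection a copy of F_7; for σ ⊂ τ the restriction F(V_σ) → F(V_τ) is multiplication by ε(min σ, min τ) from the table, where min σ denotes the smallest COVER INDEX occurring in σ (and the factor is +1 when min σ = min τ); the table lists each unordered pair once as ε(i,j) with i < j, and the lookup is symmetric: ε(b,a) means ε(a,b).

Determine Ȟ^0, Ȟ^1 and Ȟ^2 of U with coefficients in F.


Ȟ^0 = Z/7, Ȟ^1 = Z/7 and Ȟ^2 = 0

cover nerve:
  V12={t} V14={r} V15={t} V16={r,t} V25={q,t} V26={t} V34={p} V35={p} V45={p} V46={r} V56={t}
  V125={t} V126={t} V146={r} V156={t} V256={t} V345={p}
  V1256={t}
C dims 6,11,6,1; δ0: rk_F7 5; δ1: rk_F7 5; δ2: rk_F7 1
Ȟ^0: (6−5)−0=1 ⇒ Z/7
Ȟ^1: (11−5)−5=1 ⇒ Z/7
Ȟ^2: (6−1)−5=0 ⇒ 0


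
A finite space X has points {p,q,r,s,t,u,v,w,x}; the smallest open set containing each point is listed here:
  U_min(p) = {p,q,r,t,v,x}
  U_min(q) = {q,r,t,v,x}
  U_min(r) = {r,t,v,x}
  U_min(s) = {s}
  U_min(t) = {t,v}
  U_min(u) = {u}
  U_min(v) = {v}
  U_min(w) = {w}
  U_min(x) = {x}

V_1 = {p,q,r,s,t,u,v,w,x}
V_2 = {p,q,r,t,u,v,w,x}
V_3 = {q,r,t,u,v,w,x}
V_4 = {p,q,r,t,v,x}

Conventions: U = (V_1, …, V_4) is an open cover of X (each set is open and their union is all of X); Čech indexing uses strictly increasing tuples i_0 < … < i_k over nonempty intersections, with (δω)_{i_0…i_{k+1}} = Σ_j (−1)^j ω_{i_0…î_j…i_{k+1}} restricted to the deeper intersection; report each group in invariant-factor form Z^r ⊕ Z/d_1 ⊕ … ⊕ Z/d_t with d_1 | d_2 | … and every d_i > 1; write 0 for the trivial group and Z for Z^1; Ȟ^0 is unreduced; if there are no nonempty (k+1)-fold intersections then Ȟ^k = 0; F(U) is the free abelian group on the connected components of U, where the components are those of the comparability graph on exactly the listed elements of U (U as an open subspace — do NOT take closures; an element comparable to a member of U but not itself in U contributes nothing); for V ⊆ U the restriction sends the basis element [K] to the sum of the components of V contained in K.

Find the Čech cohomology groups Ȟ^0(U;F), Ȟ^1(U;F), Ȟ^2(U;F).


nerve of the cover:
  V12={p,q,r,t,u,v,w,x} V13={q,r,t,u,v,w,x} V14={p,q,r,t,v,x} V23={q,r,t,u,v,w,x} V24={p,q,r,t,v,x} V34={q,r,t,v,x}
  V123={q,r,t,u,v,w,x} V124={p,q,r,t,v,x} V134={q,r,t,v,x} V234={q,r,t,v,x}
  V1234={q,r,t,v,x}
components per intersection:
  V1: {p,q,r,t,v,x} {s} {u} {w}
  V2: {p,q,r,t,v,x} {u} {w}
  V3: {q,r,t,v,x} {u} {w}
  V4: {p,q,r,t,v,x}
  V12: {p,q,r,t,v,x} {u} {w}
  V13: {q,r,t,v,x} {u} {w}
  V14: {p,q,r,t,v,x}
  V23: {q,r,t,v,x} {u} {w}
  V24: {p,q,r,t,v,x}
  V34: {q,r,t,v,x}
  V123: {q,r,t,v,x} {u} {w}
  V124: {p,q,r,t,v,x}
  V134: {q,r,t,v,x}
  V234: {q,r,t,v,x}
  V1234: {q,r,t,v,x}
C dims 11,12,6,1; δ0: rk 7, SNF 1^7; δ1: rk 5, SNF 1^5; δ2: rk 1, SNF 1^1
Ȟ^0 = (11 − 7) − 0 = 4, so Ȟ^0 ≅ Z^4
Ȟ^1 = (12 − 5) − 7 = 0, so Ȟ^1 ≅ 0
Ȟ^2 = (6 − 1) − 5 = 0, so Ȟ^2 ≅ 0

Ȟ^0 = Z^4, Ȟ^1 = 0, Ȟ^2 = 0


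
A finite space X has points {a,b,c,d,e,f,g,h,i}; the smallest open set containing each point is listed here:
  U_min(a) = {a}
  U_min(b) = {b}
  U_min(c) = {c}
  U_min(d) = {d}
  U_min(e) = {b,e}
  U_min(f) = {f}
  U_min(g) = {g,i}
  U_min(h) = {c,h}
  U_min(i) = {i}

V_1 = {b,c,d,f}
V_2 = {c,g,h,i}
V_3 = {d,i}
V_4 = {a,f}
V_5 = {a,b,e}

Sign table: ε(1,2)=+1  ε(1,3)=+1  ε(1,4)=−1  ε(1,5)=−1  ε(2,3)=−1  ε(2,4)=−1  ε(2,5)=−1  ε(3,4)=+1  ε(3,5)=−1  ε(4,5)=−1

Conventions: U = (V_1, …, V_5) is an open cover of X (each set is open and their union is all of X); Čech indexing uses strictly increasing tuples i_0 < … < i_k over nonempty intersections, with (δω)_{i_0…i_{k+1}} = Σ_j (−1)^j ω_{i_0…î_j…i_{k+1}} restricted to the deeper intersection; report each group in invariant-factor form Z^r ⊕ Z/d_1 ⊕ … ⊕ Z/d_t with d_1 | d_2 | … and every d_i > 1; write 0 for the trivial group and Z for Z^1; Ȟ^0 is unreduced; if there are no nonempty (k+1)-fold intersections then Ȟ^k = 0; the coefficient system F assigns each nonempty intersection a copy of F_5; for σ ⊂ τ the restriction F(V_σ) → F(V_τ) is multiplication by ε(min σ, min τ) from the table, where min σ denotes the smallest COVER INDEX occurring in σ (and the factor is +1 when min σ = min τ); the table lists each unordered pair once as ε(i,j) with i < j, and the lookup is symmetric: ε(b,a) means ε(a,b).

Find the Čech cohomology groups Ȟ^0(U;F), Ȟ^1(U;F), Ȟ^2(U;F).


nonempty overlaps:
  V12={c} V13={d} V14={f} V15={b} V23={i} V45={a}
C dims 5,6; δ0: rk_F5 5
degree 0: 5−5−0 = 0 → Ȟ^0 ≅ 0
degree 1: 6−0−5 = 1 → Ȟ^1 ≅ Z/5
degree 2: 0−0−0 = 0 → Ȟ^2 ≅ 0

Ȟ^0 = 0, Ȟ^1 = Z/5 and Ȟ^2 = 0


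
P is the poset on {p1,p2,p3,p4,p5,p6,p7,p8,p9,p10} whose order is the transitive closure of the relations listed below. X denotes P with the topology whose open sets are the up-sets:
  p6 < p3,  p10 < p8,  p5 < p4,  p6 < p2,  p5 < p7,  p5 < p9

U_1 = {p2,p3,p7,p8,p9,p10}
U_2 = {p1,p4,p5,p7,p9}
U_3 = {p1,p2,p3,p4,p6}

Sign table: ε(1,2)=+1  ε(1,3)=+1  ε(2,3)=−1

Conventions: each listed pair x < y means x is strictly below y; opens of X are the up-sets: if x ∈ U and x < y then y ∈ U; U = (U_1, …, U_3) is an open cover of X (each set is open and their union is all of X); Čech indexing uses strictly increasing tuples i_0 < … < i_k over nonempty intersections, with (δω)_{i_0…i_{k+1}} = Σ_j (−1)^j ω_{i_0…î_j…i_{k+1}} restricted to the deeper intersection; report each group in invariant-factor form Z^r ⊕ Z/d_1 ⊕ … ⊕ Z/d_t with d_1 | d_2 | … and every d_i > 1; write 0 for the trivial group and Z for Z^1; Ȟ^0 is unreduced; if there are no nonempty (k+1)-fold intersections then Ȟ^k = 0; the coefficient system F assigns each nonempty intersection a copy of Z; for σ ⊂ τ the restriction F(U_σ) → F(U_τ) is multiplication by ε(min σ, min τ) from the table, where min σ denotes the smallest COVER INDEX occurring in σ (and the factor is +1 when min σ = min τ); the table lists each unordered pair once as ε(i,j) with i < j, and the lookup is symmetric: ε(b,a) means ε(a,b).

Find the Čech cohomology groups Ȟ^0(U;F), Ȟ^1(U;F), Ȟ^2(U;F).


intersection data:
  U12={p7,p9} U13={p2,p3} U23={p1,p4}
C dims 3,3; δ0: rk 3, SNF 1^2·2
Ȟ^0 = (3 − 3) − 0 = 0, so Ȟ^0 ≅ 0
Ȟ^1 = (3 − 0) − 3 = 0 plus torsion [2], so Ȟ^1 ≅ Z/2
Ȟ^2 = (0 − 0) − 0 = 0, so Ȟ^2 ≅ 0

Ȟ^0 ≅ 0, Ȟ^1 ≅ Z/2 and Ȟ^2 ≅ 0


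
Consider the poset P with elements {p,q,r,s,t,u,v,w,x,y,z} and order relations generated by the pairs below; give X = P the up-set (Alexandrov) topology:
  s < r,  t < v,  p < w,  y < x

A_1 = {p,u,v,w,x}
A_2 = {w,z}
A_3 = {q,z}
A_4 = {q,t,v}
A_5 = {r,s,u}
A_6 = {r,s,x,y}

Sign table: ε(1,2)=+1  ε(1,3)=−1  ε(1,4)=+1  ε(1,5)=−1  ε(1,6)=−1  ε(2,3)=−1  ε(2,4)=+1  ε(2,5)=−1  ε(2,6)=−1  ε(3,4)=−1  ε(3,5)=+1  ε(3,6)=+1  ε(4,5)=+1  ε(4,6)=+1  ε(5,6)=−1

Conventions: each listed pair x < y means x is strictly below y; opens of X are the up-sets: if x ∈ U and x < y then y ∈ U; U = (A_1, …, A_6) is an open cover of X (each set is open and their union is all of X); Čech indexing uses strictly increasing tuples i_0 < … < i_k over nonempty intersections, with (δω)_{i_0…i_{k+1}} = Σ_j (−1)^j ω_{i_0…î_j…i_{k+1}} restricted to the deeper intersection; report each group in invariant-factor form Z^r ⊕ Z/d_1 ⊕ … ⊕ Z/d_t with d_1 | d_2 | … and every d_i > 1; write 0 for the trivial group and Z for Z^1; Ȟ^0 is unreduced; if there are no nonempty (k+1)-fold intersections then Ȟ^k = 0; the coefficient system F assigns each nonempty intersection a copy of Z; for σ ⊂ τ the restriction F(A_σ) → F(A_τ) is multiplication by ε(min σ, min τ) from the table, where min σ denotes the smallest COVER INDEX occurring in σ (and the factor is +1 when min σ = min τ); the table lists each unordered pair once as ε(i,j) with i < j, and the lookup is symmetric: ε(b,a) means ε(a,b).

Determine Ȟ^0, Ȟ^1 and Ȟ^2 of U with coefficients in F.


intersection data:
  A12={w} A14={v} A15={u} A16={x} A23={z} A34={q} A56={r,s}
C dims 6,7; δ0: rk 6, SNF 1^5·2
Ȟ^0 = (6 − 6) − 0 = 0, so Ȟ^0 ≅ 0
Ȟ^1 = (7 − 0) − 6 = 1 plus torsion [2], so Ȟ^1 ≅ Z ⊕ Z/2
Ȟ^2 = (0 − 0) − 0 = 0, so Ȟ^2 ≅ 0

Ȟ^0 ≅ 0,  Ȟ^1 ≅ Z ⊕ Z/2,  Ȟ^2 ≅ 0


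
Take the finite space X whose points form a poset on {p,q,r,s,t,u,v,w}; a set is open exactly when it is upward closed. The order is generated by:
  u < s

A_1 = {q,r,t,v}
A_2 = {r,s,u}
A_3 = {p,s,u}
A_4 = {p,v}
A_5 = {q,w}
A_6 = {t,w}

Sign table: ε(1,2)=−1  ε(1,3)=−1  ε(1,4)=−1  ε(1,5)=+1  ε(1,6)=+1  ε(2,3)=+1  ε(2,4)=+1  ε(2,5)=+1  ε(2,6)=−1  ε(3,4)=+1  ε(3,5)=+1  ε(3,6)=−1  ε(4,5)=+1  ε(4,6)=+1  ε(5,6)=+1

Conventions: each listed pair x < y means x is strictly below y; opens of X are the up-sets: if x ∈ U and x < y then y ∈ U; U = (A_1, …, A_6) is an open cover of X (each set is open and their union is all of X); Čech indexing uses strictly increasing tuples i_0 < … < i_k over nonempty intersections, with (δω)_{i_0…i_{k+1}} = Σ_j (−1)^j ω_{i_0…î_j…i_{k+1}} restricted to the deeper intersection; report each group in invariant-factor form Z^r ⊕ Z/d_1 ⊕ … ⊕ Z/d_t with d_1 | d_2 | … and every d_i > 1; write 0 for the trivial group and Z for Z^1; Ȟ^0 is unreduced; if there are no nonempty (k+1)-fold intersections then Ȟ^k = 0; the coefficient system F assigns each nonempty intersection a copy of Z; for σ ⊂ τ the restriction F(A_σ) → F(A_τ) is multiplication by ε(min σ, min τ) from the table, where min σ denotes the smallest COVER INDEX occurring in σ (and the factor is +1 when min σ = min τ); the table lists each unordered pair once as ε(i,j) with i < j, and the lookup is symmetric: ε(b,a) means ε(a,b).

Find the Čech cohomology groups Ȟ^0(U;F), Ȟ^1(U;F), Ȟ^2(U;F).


Ȟ^0(U;F) ≅ Z,  Ȟ^1(U;F) ≅ Z^2,  Ȟ^2(U;F) ≅ 0

intersection data:
  A12={r} A14={v} A15={q} A16={t} A23={s,u} A34={p} A56={w}
C dims 6,7; δ0: rk 5, SNF 1^5
Ȟ^0 = (6 − 5) − 0 = 1, so Ȟ^0 ≅ Z
Ȟ^1 = (7 − 0) − 5 = 2, so Ȟ^1 ≅ Z^2
Ȟ^2 = (0 − 0) − 0 = 0, so Ȟ^2 ≅ 0


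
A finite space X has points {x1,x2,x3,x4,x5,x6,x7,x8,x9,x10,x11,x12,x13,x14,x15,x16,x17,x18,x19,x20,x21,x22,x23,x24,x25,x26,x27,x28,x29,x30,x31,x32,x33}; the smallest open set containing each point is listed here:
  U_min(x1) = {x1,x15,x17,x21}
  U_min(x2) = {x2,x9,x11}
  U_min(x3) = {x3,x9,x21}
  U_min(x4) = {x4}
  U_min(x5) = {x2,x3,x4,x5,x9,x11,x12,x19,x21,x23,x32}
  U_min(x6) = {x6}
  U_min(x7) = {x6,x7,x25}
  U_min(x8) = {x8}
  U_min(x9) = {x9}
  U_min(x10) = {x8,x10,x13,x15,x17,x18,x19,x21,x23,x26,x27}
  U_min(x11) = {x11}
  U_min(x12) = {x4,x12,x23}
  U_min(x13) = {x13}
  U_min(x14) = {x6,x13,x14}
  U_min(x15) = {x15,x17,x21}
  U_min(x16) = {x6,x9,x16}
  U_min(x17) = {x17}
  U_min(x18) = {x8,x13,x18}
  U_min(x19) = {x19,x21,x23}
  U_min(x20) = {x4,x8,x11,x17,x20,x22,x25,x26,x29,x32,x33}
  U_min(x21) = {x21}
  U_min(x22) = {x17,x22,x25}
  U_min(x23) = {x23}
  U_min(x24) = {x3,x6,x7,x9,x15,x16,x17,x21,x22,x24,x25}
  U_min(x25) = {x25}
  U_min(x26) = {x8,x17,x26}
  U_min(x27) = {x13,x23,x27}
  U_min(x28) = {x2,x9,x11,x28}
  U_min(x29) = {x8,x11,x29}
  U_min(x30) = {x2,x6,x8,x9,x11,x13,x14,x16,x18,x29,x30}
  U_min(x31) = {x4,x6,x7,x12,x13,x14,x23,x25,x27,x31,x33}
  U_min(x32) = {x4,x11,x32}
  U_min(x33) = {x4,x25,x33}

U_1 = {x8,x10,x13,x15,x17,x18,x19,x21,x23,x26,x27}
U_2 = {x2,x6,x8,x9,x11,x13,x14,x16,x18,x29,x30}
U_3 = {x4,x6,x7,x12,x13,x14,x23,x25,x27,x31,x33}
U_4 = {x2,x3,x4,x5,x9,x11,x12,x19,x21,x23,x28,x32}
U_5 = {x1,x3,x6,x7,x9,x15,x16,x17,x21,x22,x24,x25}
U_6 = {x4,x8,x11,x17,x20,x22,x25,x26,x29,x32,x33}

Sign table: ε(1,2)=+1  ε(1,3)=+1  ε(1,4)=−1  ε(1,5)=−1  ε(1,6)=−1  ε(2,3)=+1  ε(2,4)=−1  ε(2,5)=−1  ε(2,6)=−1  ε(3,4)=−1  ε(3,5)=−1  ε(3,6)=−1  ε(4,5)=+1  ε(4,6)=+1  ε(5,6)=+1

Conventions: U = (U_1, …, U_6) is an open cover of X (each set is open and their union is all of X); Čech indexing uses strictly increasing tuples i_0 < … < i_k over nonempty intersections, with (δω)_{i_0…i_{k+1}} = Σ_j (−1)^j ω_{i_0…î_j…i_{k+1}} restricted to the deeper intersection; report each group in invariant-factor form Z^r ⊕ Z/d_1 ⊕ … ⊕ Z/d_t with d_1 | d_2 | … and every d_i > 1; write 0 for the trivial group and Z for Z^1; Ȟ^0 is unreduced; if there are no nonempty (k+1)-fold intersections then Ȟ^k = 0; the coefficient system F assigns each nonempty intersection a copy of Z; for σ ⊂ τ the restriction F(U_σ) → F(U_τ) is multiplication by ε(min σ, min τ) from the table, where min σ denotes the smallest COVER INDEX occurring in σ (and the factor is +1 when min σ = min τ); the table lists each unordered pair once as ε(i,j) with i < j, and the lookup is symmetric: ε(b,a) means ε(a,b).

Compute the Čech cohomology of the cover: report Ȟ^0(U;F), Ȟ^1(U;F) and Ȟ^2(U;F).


nerve of the cover:
  U12={x8,x13,x18} U13={x13,x23,x27} U14={x19,x21,x23} U15={x15,x17,x21} U16={x8,x17,x26} U23={x6,x13,x14} U24={x2,x9,x11} U25={x6,x9,x16} U26={x8,x11,x29} U34={x4,x12,x23} U35={x6,x7,x25} U36={x4,x25,x33} U45={x3,x9,x21} U46={x4,x11,x32} U56={x17,x22,x25}
  U123={x13} U126={x8} U134={x23} U145={x21} U156={x17} U235={x6} U245={x9} U246={x11} U346={x4} U356={x25}
C dims 6,15,10; δ0: rk 5, SNF 1^5; δ1: rk 10, SNF 1^9·2
Ȟ^0 = (6 − 5) − 0 = 1, so Ȟ^0 ≅ Z
Ȟ^1 = (15 − 10) − 5 = 0, so Ȟ^1 ≅ 0
Ȟ^2 = (10 − 0) − 10 = 0 plus torsion [2], so Ȟ^2 ≅ Z/2

Ȟ^0 ≅ Z, Ȟ^1 ≅ 0 and Ȟ^2 ≅ Z/2


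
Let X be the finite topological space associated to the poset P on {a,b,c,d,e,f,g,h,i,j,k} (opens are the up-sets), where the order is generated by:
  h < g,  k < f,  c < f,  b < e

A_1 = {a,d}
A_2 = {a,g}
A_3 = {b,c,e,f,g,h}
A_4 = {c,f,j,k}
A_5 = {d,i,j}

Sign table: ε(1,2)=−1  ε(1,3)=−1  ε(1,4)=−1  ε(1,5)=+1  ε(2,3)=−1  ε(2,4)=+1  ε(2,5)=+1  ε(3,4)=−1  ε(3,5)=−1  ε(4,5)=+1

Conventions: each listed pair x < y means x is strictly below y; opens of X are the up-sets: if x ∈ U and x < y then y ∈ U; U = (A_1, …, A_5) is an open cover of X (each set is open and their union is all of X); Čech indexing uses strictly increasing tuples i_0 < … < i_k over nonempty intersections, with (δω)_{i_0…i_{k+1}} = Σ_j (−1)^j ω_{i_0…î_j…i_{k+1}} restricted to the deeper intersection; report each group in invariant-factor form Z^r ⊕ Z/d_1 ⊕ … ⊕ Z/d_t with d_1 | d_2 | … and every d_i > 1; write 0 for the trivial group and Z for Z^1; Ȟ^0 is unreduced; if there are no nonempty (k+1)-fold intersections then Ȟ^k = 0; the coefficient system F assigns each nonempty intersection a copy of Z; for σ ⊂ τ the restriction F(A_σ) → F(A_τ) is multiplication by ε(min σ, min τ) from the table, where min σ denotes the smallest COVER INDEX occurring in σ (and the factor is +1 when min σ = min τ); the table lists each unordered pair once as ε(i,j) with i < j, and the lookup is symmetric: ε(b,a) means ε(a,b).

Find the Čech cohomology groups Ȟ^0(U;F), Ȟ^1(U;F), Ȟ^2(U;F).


cover nerve:
  A12={a} A15={d} A23={g} A34={c,f} A45={j}
C dims 5,5; δ0: rk 5, SNF 1^4·2
Ȟ^0: (5−5)−0=0 ⇒ 0
Ȟ^1: (5−0)−5=0 plus torsion [2] ⇒ Z/2
Ȟ^2: (0−0)−0=0 ⇒ 0

Ȟ^0(U;F) ≅ 0,  Ȟ^1(U;F) ≅ Z/2,  Ȟ^2(U;F) ≅ 0


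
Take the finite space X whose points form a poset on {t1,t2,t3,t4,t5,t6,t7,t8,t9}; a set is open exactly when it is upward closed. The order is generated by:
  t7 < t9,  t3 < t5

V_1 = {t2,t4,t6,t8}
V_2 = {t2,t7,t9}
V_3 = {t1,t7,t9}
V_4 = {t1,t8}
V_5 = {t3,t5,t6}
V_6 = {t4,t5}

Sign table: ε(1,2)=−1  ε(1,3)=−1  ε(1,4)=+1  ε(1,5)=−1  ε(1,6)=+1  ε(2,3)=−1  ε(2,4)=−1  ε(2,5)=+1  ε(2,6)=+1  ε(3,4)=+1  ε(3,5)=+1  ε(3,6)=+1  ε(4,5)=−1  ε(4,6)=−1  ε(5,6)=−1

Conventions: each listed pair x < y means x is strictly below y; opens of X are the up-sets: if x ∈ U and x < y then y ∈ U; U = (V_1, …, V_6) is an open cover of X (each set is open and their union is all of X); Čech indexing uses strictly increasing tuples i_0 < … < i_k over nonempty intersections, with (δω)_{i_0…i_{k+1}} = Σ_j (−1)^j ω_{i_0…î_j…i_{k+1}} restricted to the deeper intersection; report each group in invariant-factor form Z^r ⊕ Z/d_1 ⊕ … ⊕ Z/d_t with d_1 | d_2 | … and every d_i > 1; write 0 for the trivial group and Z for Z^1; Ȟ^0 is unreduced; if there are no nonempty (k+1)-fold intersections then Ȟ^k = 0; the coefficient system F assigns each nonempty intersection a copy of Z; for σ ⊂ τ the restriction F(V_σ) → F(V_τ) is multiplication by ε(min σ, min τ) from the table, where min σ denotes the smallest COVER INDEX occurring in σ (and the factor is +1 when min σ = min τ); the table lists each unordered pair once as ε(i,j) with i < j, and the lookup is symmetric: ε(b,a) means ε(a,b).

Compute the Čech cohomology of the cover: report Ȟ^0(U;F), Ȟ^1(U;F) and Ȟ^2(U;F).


nerve of the cover:
  V12={t2} V14={t8} V15={t6} V16={t4} V23={t7,t9} V34={t1} V56={t5}
C dims 6,7; δ0: rk 5, SNF 1^5
Ȟ^0 = (6 − 5) − 0 = 1, so Ȟ^0 ≅ Z
Ȟ^1 = (7 − 0) − 5 = 2, so Ȟ^1 ≅ Z^2
Ȟ^2 = (0 − 0) − 0 = 0, so Ȟ^2 ≅ 0

Ȟ^0(U;F) ≅ Z, Ȟ^1(U;F) ≅ Z^2, Ȟ^2(U;F) ≅ 0


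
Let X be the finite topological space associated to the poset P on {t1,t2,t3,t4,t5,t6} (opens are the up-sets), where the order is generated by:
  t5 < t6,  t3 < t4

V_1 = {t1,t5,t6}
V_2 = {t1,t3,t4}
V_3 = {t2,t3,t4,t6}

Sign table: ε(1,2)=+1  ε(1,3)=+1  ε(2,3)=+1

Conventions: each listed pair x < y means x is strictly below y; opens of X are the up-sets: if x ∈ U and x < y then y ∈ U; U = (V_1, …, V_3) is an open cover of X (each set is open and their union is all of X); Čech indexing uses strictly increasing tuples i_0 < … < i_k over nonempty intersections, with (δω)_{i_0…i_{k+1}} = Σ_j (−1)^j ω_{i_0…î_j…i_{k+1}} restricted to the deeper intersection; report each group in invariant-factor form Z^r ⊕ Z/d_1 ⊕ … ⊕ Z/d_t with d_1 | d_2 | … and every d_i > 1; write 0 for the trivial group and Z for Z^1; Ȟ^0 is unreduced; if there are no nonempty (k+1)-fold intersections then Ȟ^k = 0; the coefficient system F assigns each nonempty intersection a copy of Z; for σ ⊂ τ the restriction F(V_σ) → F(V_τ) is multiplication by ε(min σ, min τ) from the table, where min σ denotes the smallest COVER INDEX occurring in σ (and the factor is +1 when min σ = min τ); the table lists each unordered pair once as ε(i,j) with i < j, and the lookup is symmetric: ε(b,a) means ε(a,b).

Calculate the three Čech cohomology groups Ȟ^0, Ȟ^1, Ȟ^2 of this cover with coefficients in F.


nonempty overlaps:
  V12={t1} V13={t6} V23={t3,t4}
C dims 3,3; δ0: rk 2, SNF 1^2
degree 0: 3−2−0 = 1 → Ȟ^0 ≅ Z
degree 1: 3−0−2 = 1 → Ȟ^1 ≅ Z
degree 2: 0−0−0 = 0 → Ȟ^2 ≅ 0

Ȟ^0 ≅ Z, Ȟ^1 ≅ Z, Ȟ^2 ≅ 0
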